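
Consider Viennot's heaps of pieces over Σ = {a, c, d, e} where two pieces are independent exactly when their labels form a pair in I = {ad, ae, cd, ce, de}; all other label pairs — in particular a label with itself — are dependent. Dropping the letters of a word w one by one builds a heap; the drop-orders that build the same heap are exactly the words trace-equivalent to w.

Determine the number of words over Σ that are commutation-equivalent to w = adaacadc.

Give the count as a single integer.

28

piece 0:a — minimal
piece 1:d — minimal
piece 2:a rests on {0:a}
piece 3:a rests on {2:a}
piece 4:c rests on {3:a}
piece 5:a rests on {4:c}
piece 6:d rests on {1:d}
piece 7:c rests on {5:a}
minimal pieces: {0:a, 1:d}
ways to finish when only these pieces remain (= sum over removing one remaining piece with nothing left below it):
  1 left: {6}→1  {7}→1
  2 left: {1,6}→1  {5,7}→1  {6,7}→2
  3 left: {1,6,7}→3  {4,5,7}→1  {5,6,7}→3
  4 left: {1,5,6,7}→6  {3,4,5,7}→1  {4,5,6,7}→4
  5 left: {1,4,5,6,7}→10  {2,3,4,5,7}→1  {3,4,5,6,7}→5
  6 left: {0,2,3,4,5,7}→1  {1,3,4,5,6,7}→15  {2,3,4,5,6,7}→6
  placing 0:a first → 21 extensions
  placing 1:d first → 7 extensions
total linear extensions = 28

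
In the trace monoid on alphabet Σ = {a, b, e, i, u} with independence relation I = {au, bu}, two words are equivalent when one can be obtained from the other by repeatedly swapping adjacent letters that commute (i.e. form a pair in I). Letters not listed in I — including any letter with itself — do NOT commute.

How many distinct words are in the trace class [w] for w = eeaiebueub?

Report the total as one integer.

0(e) covers ∅
1(e) covers 0:e
2(a) covers 1:e
3(i) covers 2:a
4(e) covers 3:i
5(b) covers 4:e
6(u) covers 4:e
7(e) covers 5:b, 6:u
8(u) covers 7:e
9(b) covers 7:e
floor of heap: 0:e
completions by unplaced set U, small U first (add the entries for U minus each lowest piece of U):
  |U|=1: {8}:1  {9}:1
  |U|=2: {8,9}:2
  |U|=3: {7,8,9}:2
  |U|=4: {5,7,8,9}:2  {6,7,8,9}:2
  |U|=5: {5,6,7,8,9}:4
  |U|=6: {4,5,6,7,8,9}:4
  |U|=7: {3,4,5,6,7,8,9}:4
  |U|=8: {2,3,4,5,6,7,8,9}:4
  start at 0(e): 4

4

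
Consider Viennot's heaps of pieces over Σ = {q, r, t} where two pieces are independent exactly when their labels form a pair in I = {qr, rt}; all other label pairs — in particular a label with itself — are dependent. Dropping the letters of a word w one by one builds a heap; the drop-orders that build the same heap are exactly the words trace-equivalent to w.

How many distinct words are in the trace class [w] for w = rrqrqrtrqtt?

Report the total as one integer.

462

0(r) covers ∅
1(r) covers 0:r
2(q) covers ∅
3(r) covers 1:r
4(q) covers 2:q
5(r) covers 3:r
6(t) covers 4:q
7(r) covers 5:r
8(q) covers 6:t
9(t) covers 8:q
10(t) covers 9:t
floor of heap: 0:r, 2:q
completions by unplaced set U, small U first (add the entries for U minus each lowest piece of U):
  |U|=1: {7}:1  {10}:1
  |U|=2: {5,7}:1  {7,10}:2  {9,10}:1
  |U|=3: {3,5,7}:1  {5,7,10}:3  {7,9,10}:3  {8,9,10}:1
  |U|=4: {1,3,5,7}:1  {3,5,7,10}:4  {5,7,9,10}:6  {6,8,9,10}:1  {7,8,9,10}:4
  |U|=5: {0,1,3,5,7}:1  {1,3,5,7,10}:5  {3,5,7,9,10}:10  {4,6,8,9,10}:1  {5,7,8,9,10}:10  {6,7,8,9,10}:5
  |U|=6: {0,1,3,5,7,10}:6  {1,3,5,7,9,10}:15  {2,4,6,8,9,10}:1  {3,5,7,8,9,10}:20  {4,6,7,8,9,10}:6  {5,6,7,8,9,10}:15
  |U|=7: {0,1,3,5,7,9,10}:21  {1,3,5,7,8,9,10}:35  {2,4,6,7,8,9,10}:7  {3,5,6,7,8,9,10}:35  {4,5,6,7,8,9,10}:21
  |U|=8: {0,1,3,5,7,8,9,10}:56  {1,3,5,6,7,8,9,10}:70  {2,4,5,6,7,8,9,10}:28  {3,4,5,6,7,8,9,10}:56
  |U|=9: {0,1,3,5,6,7,8,9,10}:126  {1,3,4,5,6,7,8,9,10}:126  {2,3,4,5,6,7,8,9,10}:84
  start at 0(r): 210
  start at 2(q): 252
sum over floor = 462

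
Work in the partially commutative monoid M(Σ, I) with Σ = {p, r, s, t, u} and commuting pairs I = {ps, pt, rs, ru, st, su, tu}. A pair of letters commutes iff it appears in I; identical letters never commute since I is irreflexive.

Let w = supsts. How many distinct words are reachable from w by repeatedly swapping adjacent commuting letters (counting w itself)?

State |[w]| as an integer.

60

0(s) covers ∅
1(u) covers ∅
2(p) covers 1:u
3(s) covers 0:s
4(t) covers ∅
5(s) covers 3:s
floor of heap: 0:s, 1:u, 4:t
completions by unplaced set U, small U first (add the entries for U minus each lowest piece of U):
  |U|=1: {2}:1  {4}:1  {5}:1
  |U|=2: {1,2}:1  {2,4}:2  {2,5}:2  {3,5}:1  {4,5}:2
  |U|=3: {0,3,5}:1  {1,2,4}:3  {1,2,5}:3  {2,3,5}:3  {2,4,5}:6  {3,4,5}:3
  |U|=4: {0,2,3,5}:4  {0,3,4,5}:4  {1,2,3,5}:6  {1,2,4,5}:12  {2,3,4,5}:12
  start at 0(s): 30
  start at 1(u): 20
  start at 4(t): 10
sum over floor = 60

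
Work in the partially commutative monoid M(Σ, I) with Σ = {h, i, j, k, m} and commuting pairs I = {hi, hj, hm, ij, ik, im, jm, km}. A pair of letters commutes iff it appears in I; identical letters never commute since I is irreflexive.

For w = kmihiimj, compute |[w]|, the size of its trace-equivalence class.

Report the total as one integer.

0(k) covers ∅
1(m) covers ∅
2(i) covers ∅
3(h) covers 0:k
4(i) covers 2:i
5(i) covers 4:i
6(m) covers 1:m
7(j) covers 0:k
floor of heap: 0:k, 1:m, 2:i
completions by unplaced set U, small U first (add the entries for U minus each lowest piece of U):
  |U|=1: {3}:1  {5}:1  {6}:1  {7}:1
  |U|=2: {1,6}:1  {3,5}:2  {3,6}:2  {3,7}:2  {4,5}:1  {5,6}:2  {5,7}:2  {6,7}:2
  |U|=3: {0,3,7}:2  {1,3,6}:3  {1,5,6}:3  {1,6,7}:3  {2,4,5}:1  {3,4,5}:3  {3,5,6}:6  {3,5,7}:6  {3,6,7}:6  {4,5,6}:3  {4,5,7}:3  {5,6,7}:6
  |U|=4: {0,3,5,7}:8  {0,3,6,7}:8  {1,3,5,6}:12  {1,3,6,7}:12  {1,4,5,6}:6  {1,5,6,7}:12  {2,3,4,5}:4  {2,4,5,6}:4  {2,4,5,7}:4  {3,4,5,6}:12  {3,4,5,7}:12  {3,5,6,7}:24  {4,5,6,7}:12
  |U|=5: {0,1,3,6,7}:20  {0,3,4,5,7}:20  {0,3,5,6,7}:40  {1,2,4,5,6}:10  {1,3,4,5,6}:30  {1,3,5,6,7}:60  {1,4,5,6,7}:30  {2,3,4,5,6}:20  {2,3,4,5,7}:20  {2,4,5,6,7}:20  {3,4,5,6,7}:60
  |U|=6: {0,1,3,5,6,7}:120  {0,2,3,4,5,7}:40  {0,3,4,5,6,7}:120  {1,2,3,4,5,6}:60  {1,2,4,5,6,7}:60  {1,3,4,5,6,7}:180  {2,3,4,5,6,7}:120
  start at 0(k): 420
  start at 1(m): 280
  start at 2(i): 420
sum over floor = 1120

1120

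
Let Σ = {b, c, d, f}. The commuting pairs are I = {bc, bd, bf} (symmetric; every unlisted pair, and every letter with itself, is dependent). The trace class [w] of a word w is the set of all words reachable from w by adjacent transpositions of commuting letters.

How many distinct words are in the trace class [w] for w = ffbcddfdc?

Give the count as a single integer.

piece 0:f — minimal
piece 1:f rests on {0:f}
piece 2:b — minimal
piece 3:c rests on {1:f}
piece 4:d rests on {3:c}
piece 5:d rests on {4:d}
piece 6:f rests on {5:d}
piece 7:d rests on {6:f}
piece 8:c rests on {7:d}
minimal pieces: {0:f, 2:b}
ways to finish when only these pieces remain (= sum over removing one remaining piece with nothing left below it):
  1 left: {2}→1  {8}→1
  2 left: {2,8}→2  {7,8}→1
  3 left: {2,7,8}→3  {6,7,8}→1
  4 left: {2,6,7,8}→4  {5,6,7,8}→1
  5 left: {2,5,6,7,8}→5  {4,5,6,7,8}→1
  6 left: {2,4,5,6,7,8}→6  {3,4,5,6,7,8}→1
  7 left: {1,3,4,5,6,7,8}→1  {2,3,4,5,6,7,8}→7
  placing 0:f first → 8 extensions
  placing 2:b first → 1 extensions
total linear extensions = 9

9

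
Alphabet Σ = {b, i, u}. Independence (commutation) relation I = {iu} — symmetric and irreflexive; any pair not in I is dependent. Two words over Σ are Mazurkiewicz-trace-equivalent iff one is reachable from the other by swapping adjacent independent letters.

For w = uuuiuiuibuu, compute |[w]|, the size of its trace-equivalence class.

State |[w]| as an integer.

#0=u has no predecessor
#1=u depends on [0:u]
#2=u depends on [1:u]
#3=i has no predecessor
#4=u depends on [2:u]
#5=i depends on [3:i]
#6=u depends on [4:u]
#7=i depends on [5:i]
#8=b depends on [6:u, 7:i]
#9=u depends on [8:b]
#10=u depends on [9:u]
sources: [0:u, 3:i]
N(rest) = Σ N(rest − s) over sources s of rest; N(one piece) = 1:
  size 1 → [10]=1
  size 2 → [9,10]=1
  size 3 → [8,9,10]=1
  size 4 → [6,8,9,10]=1  [7,8,9,10]=1
  size 5 → [4,6,8,9,10]=1  [5,7,8,9,10]=1  [6,7,8,9,10]=2
  size 6 → [2,4,6,8,9,10]=1  [3,5,7,8,9,10]=1  [4,6,7,8,9,10]=3  [5,6,7,8,9,10]=3
  size 7 → [1,2,4,6,8,9,10]=1  [2,4,6,7,8,9,10]=4  [3,5,6,7,8,9,10]=4  [4,5,6,7,8,9,10]=6
  size 8 → [0,1,2,4,6,8,9,10]=1  [1,2,4,6,7,8,9,10]=5  [2,4,5,6,7,8,9,10]=10  [3,4,5,6,7,8,9,10]=10
  size 9 → [0,1,2,4,6,7,8,9,10]=6  [1,2,4,5,6,7,8,9,10]=15  [2,3,4,5,6,7,8,9,10]=20
  first=0(u) contributes 35
  first=3(i) contributes 21
|[w]| = 56

56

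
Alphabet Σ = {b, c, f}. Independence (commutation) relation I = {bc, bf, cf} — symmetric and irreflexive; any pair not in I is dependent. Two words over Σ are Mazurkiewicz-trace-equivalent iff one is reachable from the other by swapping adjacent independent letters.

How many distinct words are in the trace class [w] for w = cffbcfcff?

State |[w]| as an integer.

504

#0=c has no predecessor
#1=f has no predecessor
#2=f depends on [1:f]
#3=b has no predecessor
#4=c depends on [0:c]
#5=f depends on [2:f]
#6=c depends on [4:c]
#7=f depends on [5:f]
#8=f depends on [7:f]
sources: [0:c, 1:f, 3:b]
N(rest) = Σ N(rest − s) over sources s of rest; N(one piece) = 1:
  size 1 → [3]=1  [6]=1  [8]=1
  size 2 → [3,6]=2  [3,8]=2  [4,6]=1  [6,8]=2  [7,8]=1
  size 3 → [0,4,6]=1  [3,4,6]=3  [3,6,8]=6  [3,7,8]=3  [4,6,8]=3  [5,7,8]=1  [6,7,8]=3
  size 4 → [0,3,4,6]=4  [0,4,6,8]=4  [2,5,7,8]=1  [3,4,6,8]=12  [3,5,7,8]=4  [3,6,7,8]=12  [4,6,7,8]=6  [5,6,7,8]=4
  size 5 → [0,3,4,6,8]=20  [0,4,6,7,8]=10  [1,2,5,7,8]=1  [2,3,5,7,8]=5  [2,5,6,7,8]=5  [3,4,6,7,8]=30  [3,5,6,7,8]=20  [4,5,6,7,8]=10
  size 6 → [0,3,4,6,7,8]=60  [0,4,5,6,7,8]=20  [1,2,3,5,7,8]=6  [1,2,5,6,7,8]=6  [2,3,5,6,7,8]=30  [2,4,5,6,7,8]=15  [3,4,5,6,7,8]=60
  size 7 → [0,2,4,5,6,7,8]=35  [0,3,4,5,6,7,8]=140  [1,2,3,5,6,7,8]=42  [1,2,4,5,6,7,8]=21  [2,3,4,5,6,7,8]=105
  first=0(c) contributes 168
  first=1(f) contributes 280
  first=3(b) contributes 56
|[w]| = 504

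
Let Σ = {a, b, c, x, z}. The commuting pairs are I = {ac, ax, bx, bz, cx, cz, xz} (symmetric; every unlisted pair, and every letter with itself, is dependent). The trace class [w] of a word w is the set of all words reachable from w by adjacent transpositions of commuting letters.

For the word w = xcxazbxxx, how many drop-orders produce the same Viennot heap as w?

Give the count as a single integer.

#0=x has no predecessor
#1=c has no predecessor
#2=x depends on [0:x]
#3=a has no predecessor
#4=z depends on [3:a]
#5=b depends on [1:c, 3:a]
#6=x depends on [2:x]
#7=x depends on [6:x]
#8=x depends on [7:x]
sources: [0:x, 1:c, 3:a]
N(rest) = Σ N(rest − s) over sources s of rest; N(one piece) = 1:
  size 1 → [4]=1  [5]=1  [8]=1
  size 2 → [1,5]=1  [4,5]=2  [4,8]=2  [5,8]=2  [7,8]=1
  size 3 → [1,4,5]=3  [1,5,8]=3  [3,4,5]=2  [4,5,8]=6  [4,7,8]=3  [5,7,8]=3  [6,7,8]=1
  size 4 → [1,3,4,5]=5  [1,4,5,8]=12  [1,5,7,8]=6  [2,6,7,8]=1  [3,4,5,8]=8  [4,5,7,8]=12  [4,6,7,8]=4  [5,6,7,8]=4
  size 5 → [0,2,6,7,8]=1  [1,3,4,5,8]=25  [1,4,5,7,8]=30  [1,5,6,7,8]=10  [2,4,6,7,8]=5  [2,5,6,7,8]=5  [3,4,5,7,8]=20  [4,5,6,7,8]=20
  size 6 → [0,2,4,6,7,8]=6  [0,2,5,6,7,8]=6  [1,2,5,6,7,8]=15  [1,3,4,5,7,8]=75  [1,4,5,6,7,8]=60  [2,4,5,6,7,8]=30  [3,4,5,6,7,8]=40
  size 7 → [0,1,2,5,6,7,8]=21  [0,2,4,5,6,7,8]=42  [1,2,4,5,6,7,8]=105  [1,3,4,5,6,7,8]=175  [2,3,4,5,6,7,8]=70
  first=0(x) contributes 350
  first=1(c) contributes 112
  first=3(a) contributes 168
|[w]| = 630

630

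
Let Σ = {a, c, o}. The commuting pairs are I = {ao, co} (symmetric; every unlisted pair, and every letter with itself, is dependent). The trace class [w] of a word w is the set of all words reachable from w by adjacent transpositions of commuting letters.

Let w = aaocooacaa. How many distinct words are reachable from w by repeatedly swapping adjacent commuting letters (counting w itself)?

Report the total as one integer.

drop 0:a onto floor
drop 1:a onto {0:a}
drop 2:o onto floor
drop 3:c onto {1:a}
drop 4:o onto {2:o}
drop 5:o onto {4:o}
drop 6:a onto {3:c}
drop 7:c onto {6:a}
drop 8:a onto {7:c}
drop 9:a onto {8:a}
ground layer = {0:a, 2:o}
drop-orders for the pieces not yet dropped (sum over which currently-grounded one goes next):
  1 to go: {5} 1  {9} 1
  2 to go: {4,5} 1  {5,9} 2  {8,9} 1
  3 to go: {2,4,5} 1  {4,5,9} 3  {5,8,9} 3  {7,8,9} 1
  4 to go: {2,4,5,9} 4  {4,5,8,9} 6  {5,7,8,9} 4  {6,7,8,9} 1
  5 to go: {2,4,5,8,9} 10  {3,6,7,8,9} 1  {4,5,7,8,9} 10  {5,6,7,8,9} 5
  6 to go: {1,3,6,7,8,9} 1  {2,4,5,7,8,9} 20  {3,5,6,7,8,9} 6  {4,5,6,7,8,9} 15
  7 to go: {0,1,3,6,7,8,9} 1  {1,3,5,6,7,8,9} 7  {2,4,5,6,7,8,9} 35  {3,4,5,6,7,8,9} 21
  8 to go: {0,1,3,5,6,7,8,9} 8  {1,3,4,5,6,7,8,9} 28  {2,3,4,5,6,7,8,9} 56
  if 0:a drops first: 84 orders
  if 2:o drops first: 36 orders
heap linearizations: 120

120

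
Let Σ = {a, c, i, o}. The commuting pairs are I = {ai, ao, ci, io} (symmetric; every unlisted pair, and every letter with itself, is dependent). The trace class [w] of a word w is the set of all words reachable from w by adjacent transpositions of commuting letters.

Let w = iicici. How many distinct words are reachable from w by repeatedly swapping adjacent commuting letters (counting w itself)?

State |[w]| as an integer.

15

#0=i has no predecessor
#1=i depends on [0:i]
#2=c has no predecessor
#3=i depends on [1:i]
#4=c depends on [2:c]
#5=i depends on [3:i]
sources: [0:i, 2:c]
N(rest) = Σ N(rest − s) over sources s of rest; N(one piece) = 1:
  size 1 → [4]=1  [5]=1
  size 2 → [2,4]=1  [3,5]=1  [4,5]=2
  size 3 → [1,3,5]=1  [2,4,5]=3  [3,4,5]=3
  size 4 → [0,1,3,5]=1  [1,3,4,5]=4  [2,3,4,5]=6
  first=0(i) contributes 10
  first=2(c) contributes 5
|[w]| = 15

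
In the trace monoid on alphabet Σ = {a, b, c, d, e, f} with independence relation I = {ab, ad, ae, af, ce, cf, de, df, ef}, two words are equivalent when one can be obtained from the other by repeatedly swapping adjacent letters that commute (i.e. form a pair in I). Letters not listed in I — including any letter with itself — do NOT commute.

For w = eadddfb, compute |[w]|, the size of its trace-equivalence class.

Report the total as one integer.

#0=e has no predecessor
#1=a has no predecessor
#2=d has no predecessor
#3=d depends on [2:d]
#4=d depends on [3:d]
#5=f has no predecessor
#6=b depends on [0:e, 4:d, 5:f]
sources: [0:e, 1:a, 2:d, 5:f]
N(rest) = Σ N(rest − s) over sources s of rest; N(one piece) = 1:
  size 1 → [1]=1  [6]=1
  size 2 → [0,6]=1  [1,6]=2  [4,6]=1  [5,6]=1
  size 3 → [0,1,6]=3  [0,4,6]=2  [0,5,6]=2  [1,4,6]=3  [1,5,6]=3  [3,4,6]=1  [4,5,6]=2
  size 4 → [0,1,4,6]=8  [0,1,5,6]=8  [0,3,4,6]=3  [0,4,5,6]=6  [1,3,4,6]=4  [1,4,5,6]=8  [2,3,4,6]=1  [3,4,5,6]=3
  size 5 → [0,1,3,4,6]=15  [0,1,4,5,6]=30  [0,2,3,4,6]=4  [0,3,4,5,6]=12  [1,2,3,4,6]=5  [1,3,4,5,6]=15  [2,3,4,5,6]=4
  first=0(e) contributes 24
  first=1(a) contributes 20
  first=2(d) contributes 72
  first=5(f) contributes 24
|[w]| = 140

140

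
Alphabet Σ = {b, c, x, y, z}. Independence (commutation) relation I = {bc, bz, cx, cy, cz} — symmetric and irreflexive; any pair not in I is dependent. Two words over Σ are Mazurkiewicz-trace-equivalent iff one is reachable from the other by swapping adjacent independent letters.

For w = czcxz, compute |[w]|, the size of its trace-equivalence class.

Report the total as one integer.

10

0(c) covers ∅
1(z) covers ∅
2(c) covers 0:c
3(x) covers 1:z
4(z) covers 3:x
floor of heap: 0:c, 1:z
completions by unplaced set U, small U first (add the entries for U minus each lowest piece of U):
  |U|=1: {2}:1  {4}:1
  |U|=2: {0,2}:1  {2,4}:2  {3,4}:1
  |U|=3: {0,2,4}:3  {1,3,4}:1  {2,3,4}:3
  start at 0(c): 4
  start at 1(z): 6
sum over floor = 10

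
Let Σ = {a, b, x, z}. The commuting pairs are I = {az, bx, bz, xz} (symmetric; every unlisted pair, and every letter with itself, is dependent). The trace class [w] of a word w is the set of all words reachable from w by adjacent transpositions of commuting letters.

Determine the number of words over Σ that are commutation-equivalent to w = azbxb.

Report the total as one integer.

15

drop 0:a onto floor
drop 1:z onto floor
drop 2:b onto {0:a}
drop 3:x onto {0:a}
drop 4:b onto {2:b}
ground layer = {0:a, 1:z}
drop-orders for the pieces not yet dropped (sum over which currently-grounded one goes next):
  1 to go: {1} 1  {3} 1  {4} 1
  2 to go: {1,3} 2  {1,4} 2  {2,4} 1  {3,4} 2
  3 to go: {1,2,4} 3  {1,3,4} 6  {2,3,4} 3
  if 0:a drops first: 12 orders
  if 1:z drops first: 3 orders
heap linearizations: 15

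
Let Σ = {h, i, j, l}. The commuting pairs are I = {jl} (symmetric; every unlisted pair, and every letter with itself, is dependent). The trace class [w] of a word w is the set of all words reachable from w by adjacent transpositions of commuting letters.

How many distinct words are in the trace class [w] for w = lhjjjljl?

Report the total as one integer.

15

piece 0:l — minimal
piece 1:h rests on {0:l}
piece 2:j rests on {1:h}
piece 3:j rests on {2:j}
piece 4:j rests on {3:j}
piece 5:l rests on {1:h}
piece 6:j rests on {4:j}
piece 7:l rests on {5:l}
minimal pieces: {0:l}
ways to finish when only these pieces remain (= sum over removing one remaining piece with nothing left below it):
  1 left: {6}→1  {7}→1
  2 left: {4,6}→1  {5,7}→1  {6,7}→2
  3 left: {3,4,6}→1  {4,6,7}→3  {5,6,7}→3
  4 left: {2,3,4,6}→1  {3,4,6,7}→4  {4,5,6,7}→6
  5 left: {2,3,4,6,7}→5  {3,4,5,6,7}→10
  6 left: {2,3,4,5,6,7}→15
  placing 0:l first → 15 extensions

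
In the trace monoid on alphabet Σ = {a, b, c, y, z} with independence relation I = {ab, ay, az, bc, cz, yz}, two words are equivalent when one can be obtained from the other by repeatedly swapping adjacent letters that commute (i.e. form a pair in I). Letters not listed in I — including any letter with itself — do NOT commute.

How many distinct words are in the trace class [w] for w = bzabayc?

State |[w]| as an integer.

15

#0=b has no predecessor
#1=z depends on [0:b]
#2=a has no predecessor
#3=b depends on [1:z]
#4=a depends on [2:a]
#5=y depends on [3:b]
#6=c depends on [4:a, 5:y]
sources: [0:b, 2:a]
N(rest) = Σ N(rest − s) over sources s of rest; N(one piece) = 1:
  size 1 → [6]=1
  size 2 → [4,6]=1  [5,6]=1
  size 3 → [2,4,6]=1  [3,5,6]=1  [4,5,6]=2
  size 4 → [1,3,5,6]=1  [2,4,5,6]=3  [3,4,5,6]=3
  size 5 → [0,1,3,5,6]=1  [1,3,4,5,6]=4  [2,3,4,5,6]=6
  first=0(b) contributes 10
  first=2(a) contributes 5
|[w]| = 15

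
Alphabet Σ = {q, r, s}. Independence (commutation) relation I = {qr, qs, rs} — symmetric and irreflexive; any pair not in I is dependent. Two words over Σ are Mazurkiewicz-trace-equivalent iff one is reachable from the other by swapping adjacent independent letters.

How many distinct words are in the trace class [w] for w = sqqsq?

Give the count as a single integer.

0(s) covers ∅
1(q) covers ∅
2(q) covers 1:q
3(s) covers 0:s
4(q) covers 2:q
floor of heap: 0:s, 1:q
completions by unplaced set U, small U first (add the entries for U minus each lowest piece of U):
  |U|=1: {3}:1  {4}:1
  |U|=2: {0,3}:1  {2,4}:1  {3,4}:2
  |U|=3: {0,3,4}:3  {1,2,4}:1  {2,3,4}:3
  start at 0(s): 4
  start at 1(q): 6
sum over floor = 10

10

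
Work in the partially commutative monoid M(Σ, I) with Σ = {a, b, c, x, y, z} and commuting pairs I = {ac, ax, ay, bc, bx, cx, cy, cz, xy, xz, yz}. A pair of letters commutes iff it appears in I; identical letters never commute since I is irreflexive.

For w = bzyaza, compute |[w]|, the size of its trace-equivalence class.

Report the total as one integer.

piece 0:b — minimal
piece 1:z rests on {0:b}
piece 2:y rests on {0:b}
piece 3:a rests on {1:z}
piece 4:z rests on {3:a}
piece 5:a rests on {4:z}
minimal pieces: {0:b}
ways to finish when only these pieces remain (= sum over removing one remaining piece with nothing left below it):
  1 left: {2}→1  {5}→1
  2 left: {2,5}→2  {4,5}→1
  3 left: {2,4,5}→3  {3,4,5}→1
  4 left: {1,3,4,5}→1  {2,3,4,5}→4
  placing 0:b first → 5 extensions

5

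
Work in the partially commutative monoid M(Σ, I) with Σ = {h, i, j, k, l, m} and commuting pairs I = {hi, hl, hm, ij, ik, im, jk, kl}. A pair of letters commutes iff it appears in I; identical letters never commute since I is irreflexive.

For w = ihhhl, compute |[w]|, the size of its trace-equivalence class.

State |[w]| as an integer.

10

#0=i has no predecessor
#1=h has no predecessor
#2=h depends on [1:h]
#3=h depends on [2:h]
#4=l depends on [0:i]
sources: [0:i, 1:h]
N(rest) = Σ N(rest − s) over sources s of rest; N(one piece) = 1:
  size 1 → [3]=1  [4]=1
  size 2 → [0,4]=1  [2,3]=1  [3,4]=2
  size 3 → [0,3,4]=3  [1,2,3]=1  [2,3,4]=3
  first=0(i) contributes 4
  first=1(h) contributes 6
|[w]| = 10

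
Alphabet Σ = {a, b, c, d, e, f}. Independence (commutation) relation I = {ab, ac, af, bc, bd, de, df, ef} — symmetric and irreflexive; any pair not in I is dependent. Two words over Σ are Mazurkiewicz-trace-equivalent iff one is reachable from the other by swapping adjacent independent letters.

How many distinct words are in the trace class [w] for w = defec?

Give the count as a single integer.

piece 0:d — minimal
piece 1:e — minimal
piece 2:f — minimal
piece 3:e rests on {1:e}
piece 4:c rests on {0:d, 2:f, 3:e}
minimal pieces: {0:d, 1:e, 2:f}
ways to finish when only these pieces remain (= sum over removing one remaining piece with nothing left below it):
  1 left: {4}→1
  2 left: {0,4}→1  {2,4}→1  {3,4}→1
  3 left: {0,2,4}→2  {0,3,4}→2  {1,3,4}→1  {2,3,4}→2
  placing 0:d first → 3 extensions
  placing 1:e first → 6 extensions
  placing 2:f first → 3 extensions
total linear extensions = 12

12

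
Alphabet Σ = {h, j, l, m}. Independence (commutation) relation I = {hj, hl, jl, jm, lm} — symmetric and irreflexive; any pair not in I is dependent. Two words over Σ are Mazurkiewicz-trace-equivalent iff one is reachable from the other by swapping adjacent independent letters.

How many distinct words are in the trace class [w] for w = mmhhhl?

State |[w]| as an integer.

6

#0=m has no predecessor
#1=m depends on [0:m]
#2=h depends on [1:m]
#3=h depends on [2:h]
#4=h depends on [3:h]
#5=l has no predecessor
sources: [0:m, 5:l]
N(rest) = Σ N(rest − s) over sources s of rest; N(one piece) = 1:
  size 1 → [4]=1  [5]=1
  size 2 → [3,4]=1  [4,5]=2
  size 3 → [2,3,4]=1  [3,4,5]=3
  size 4 → [1,2,3,4]=1  [2,3,4,5]=4
  first=0(m) contributes 5
  first=5(l) contributes 1
|[w]| = 6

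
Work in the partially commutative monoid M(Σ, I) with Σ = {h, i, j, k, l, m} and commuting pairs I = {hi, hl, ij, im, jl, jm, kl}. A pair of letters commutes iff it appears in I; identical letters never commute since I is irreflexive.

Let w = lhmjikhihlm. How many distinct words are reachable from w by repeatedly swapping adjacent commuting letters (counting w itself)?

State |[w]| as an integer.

drop 0:l onto floor
drop 1:h onto floor
drop 2:m onto {0:l, 1:h}
drop 3:j onto {1:h}
drop 4:i onto {0:l}
drop 5:k onto {2:m, 3:j, 4:i}
drop 6:h onto {5:k}
drop 7:i onto {5:k}
drop 8:h onto {6:h}
drop 9:l onto {7:i}
drop 10:m onto {8:h, 9:l}
ground layer = {0:l, 1:h}
drop-orders for the pieces not yet dropped (sum over which currently-grounded one goes next):
  1 to go: {10} 1
  2 to go: {8,10} 1  {9,10} 1
  3 to go: {6,8,10} 1  {7,9,10} 1  {8,9,10} 2
  4 to go: {6,8,9,10} 3  {7,8,9,10} 3
  5 to go: {6,7,8,9,10} 6
  6 to go: {5,6,7,8,9,10} 6
  7 to go: {2,5,6,7,8,9,10} 6  {3,5,6,7,8,9,10} 6  {4,5,6,7,8,9,10} 6
  8 to go: {2,3,5,6,7,8,9,10} 12  {2,4,5,6,7,8,9,10} 12  {3,4,5,6,7,8,9,10} 12
  9 to go: {0,2,4,5,6,7,8,9,10} 12  {1,2,3,5,6,7,8,9,10} 12  {2,3,4,5,6,7,8,9,10} 36
  if 0:l drops first: 48 orders
  if 1:h drops first: 48 orders
heap linearizations: 96

96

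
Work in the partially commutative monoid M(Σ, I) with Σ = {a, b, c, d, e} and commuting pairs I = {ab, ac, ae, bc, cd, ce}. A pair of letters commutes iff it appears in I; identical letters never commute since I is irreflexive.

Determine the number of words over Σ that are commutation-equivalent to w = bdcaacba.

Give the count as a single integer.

112

0(b) covers ∅
1(d) covers 0:b
2(c) covers ∅
3(a) covers 1:d
4(a) covers 3:a
5(c) covers 2:c
6(b) covers 1:d
7(a) covers 4:a
floor of heap: 0:b, 2:c
completions by unplaced set U, small U first (add the entries for U minus each lowest piece of U):
  |U|=1: {5}:1  {6}:1  {7}:1
  |U|=2: {2,5}:1  {4,7}:1  {5,6}:2  {5,7}:2  {6,7}:2
  |U|=3: {2,5,6}:3  {2,5,7}:3  {3,4,7}:1  {4,5,7}:3  {4,6,7}:3  {5,6,7}:6
  |U|=4: {2,4,5,7}:6  {2,5,6,7}:12  {3,4,5,7}:4  {3,4,6,7}:4  {4,5,6,7}:12
  |U|=5: {1,3,4,6,7}:4  {2,3,4,5,7}:10  {2,4,5,6,7}:30  {3,4,5,6,7}:20
  |U|=6: {0,1,3,4,6,7}:4  {1,3,4,5,6,7}:24  {2,3,4,5,6,7}:60
  start at 0(b): 84
  start at 2(c): 28
sum over floor = 112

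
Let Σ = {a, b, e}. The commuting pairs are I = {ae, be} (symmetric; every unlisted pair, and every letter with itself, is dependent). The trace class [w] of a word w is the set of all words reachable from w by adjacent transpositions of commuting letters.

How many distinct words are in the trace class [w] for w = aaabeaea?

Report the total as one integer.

28

#0=a has no predecessor
#1=a depends on [0:a]
#2=a depends on [1:a]
#3=b depends on [2:a]
#4=e has no predecessor
#5=a depends on [3:b]
#6=e depends on [4:e]
#7=a depends on [5:a]
sources: [0:a, 4:e]
N(rest) = Σ N(rest − s) over sources s of rest; N(one piece) = 1:
  size 1 → [6]=1  [7]=1
  size 2 → [4,6]=1  [5,7]=1  [6,7]=2
  size 3 → [3,5,7]=1  [4,6,7]=3  [5,6,7]=3
  size 4 → [2,3,5,7]=1  [3,5,6,7]=4  [4,5,6,7]=6
  size 5 → [1,2,3,5,7]=1  [2,3,5,6,7]=5  [3,4,5,6,7]=10
  size 6 → [0,1,2,3,5,7]=1  [1,2,3,5,6,7]=6  [2,3,4,5,6,7]=15
  first=0(a) contributes 21
  first=4(e) contributes 7
|[w]| = 28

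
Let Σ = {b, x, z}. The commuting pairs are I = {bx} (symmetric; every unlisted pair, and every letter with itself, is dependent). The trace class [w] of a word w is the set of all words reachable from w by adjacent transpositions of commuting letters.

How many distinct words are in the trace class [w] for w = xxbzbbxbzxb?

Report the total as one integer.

drop 0:x onto floor
drop 1:x onto {0:x}
drop 2:b onto floor
drop 3:z onto {1:x, 2:b}
drop 4:b onto {3:z}
drop 5:b onto {4:b}
drop 6:x onto {3:z}
drop 7:b onto {5:b}
drop 8:z onto {6:x, 7:b}
drop 9:x onto {8:z}
drop 10:b onto {8:z}
ground layer = {0:x, 2:b}
drop-orders for the pieces not yet dropped (sum over which currently-grounded one goes next):
  1 to go: {9} 1  {10} 1
  2 to go: {9,10} 2
  3 to go: {8,9,10} 2
  4 to go: {6,8,9,10} 2  {7,8,9,10} 2
  5 to go: {5,7,8,9,10} 2  {6,7,8,9,10} 4
  6 to go: {4,5,7,8,9,10} 2  {5,6,7,8,9,10} 6
  7 to go: {4,5,6,7,8,9,10} 8
  8 to go: {3,4,5,6,7,8,9,10} 8
  9 to go: {1,3,4,5,6,7,8,9,10} 8  {2,3,4,5,6,7,8,9,10} 8
  if 0:x drops first: 16 orders
  if 2:b drops first: 8 orders
heap linearizations: 24

24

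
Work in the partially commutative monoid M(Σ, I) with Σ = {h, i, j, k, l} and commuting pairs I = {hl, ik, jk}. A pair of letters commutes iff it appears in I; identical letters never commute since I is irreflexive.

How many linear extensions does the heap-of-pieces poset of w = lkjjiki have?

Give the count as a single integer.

15

0(l) covers ∅
1(k) covers 0:l
2(j) covers 0:l
3(j) covers 2:j
4(i) covers 3:j
5(k) covers 1:k
6(i) covers 4:i
floor of heap: 0:l
completions by unplaced set U, small U first (add the entries for U minus each lowest piece of U):
  |U|=1: {5}:1  {6}:1
  |U|=2: {1,5}:1  {4,6}:1  {5,6}:2
  |U|=3: {1,5,6}:3  {3,4,6}:1  {4,5,6}:3
  |U|=4: {1,4,5,6}:6  {2,3,4,6}:1  {3,4,5,6}:4
  |U|=5: {1,3,4,5,6}:10  {2,3,4,5,6}:5
  start at 0(l): 15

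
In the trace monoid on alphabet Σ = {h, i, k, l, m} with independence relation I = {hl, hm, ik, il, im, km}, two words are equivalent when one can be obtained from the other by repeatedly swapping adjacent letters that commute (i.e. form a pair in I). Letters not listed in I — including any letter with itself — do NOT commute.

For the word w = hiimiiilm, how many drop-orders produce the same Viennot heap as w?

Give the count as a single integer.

84

#0=h has no predecessor
#1=i depends on [0:h]
#2=i depends on [1:i]
#3=m has no predecessor
#4=i depends on [2:i]
#5=i depends on [4:i]
#6=i depends on [5:i]
#7=l depends on [3:m]
#8=m depends on [7:l]
sources: [0:h, 3:m]
N(rest) = Σ N(rest − s) over sources s of rest; N(one piece) = 1:
  size 1 → [6]=1  [8]=1
  size 2 → [5,6]=1  [6,8]=2  [7,8]=1
  size 3 → [3,7,8]=1  [4,5,6]=1  [5,6,8]=3  [6,7,8]=3
  size 4 → [2,4,5,6]=1  [3,6,7,8]=4  [4,5,6,8]=4  [5,6,7,8]=6
  size 5 → [1,2,4,5,6]=1  [2,4,5,6,8]=5  [3,5,6,7,8]=10  [4,5,6,7,8]=10
  size 6 → [0,1,2,4,5,6]=1  [1,2,4,5,6,8]=6  [2,4,5,6,7,8]=15  [3,4,5,6,7,8]=20
  size 7 → [0,1,2,4,5,6,8]=7  [1,2,4,5,6,7,8]=21  [2,3,4,5,6,7,8]=35
  first=0(h) contributes 56
  first=3(m) contributes 28
|[w]| = 84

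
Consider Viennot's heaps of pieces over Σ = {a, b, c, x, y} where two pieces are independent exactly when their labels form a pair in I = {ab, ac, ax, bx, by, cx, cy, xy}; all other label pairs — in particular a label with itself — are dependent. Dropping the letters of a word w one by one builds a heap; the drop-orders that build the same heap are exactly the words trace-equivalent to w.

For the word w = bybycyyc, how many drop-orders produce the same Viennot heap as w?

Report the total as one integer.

70

#0=b has no predecessor
#1=y has no predecessor
#2=b depends on [0:b]
#3=y depends on [1:y]
#4=c depends on [2:b]
#5=y depends on [3:y]
#6=y depends on [5:y]
#7=c depends on [4:c]
sources: [0:b, 1:y]
N(rest) = Σ N(rest − s) over sources s of rest; N(one piece) = 1:
  size 1 → [6]=1  [7]=1
  size 2 → [4,7]=1  [5,6]=1  [6,7]=2
  size 3 → [2,4,7]=1  [3,5,6]=1  [4,6,7]=3  [5,6,7]=3
  size 4 → [0,2,4,7]=1  [1,3,5,6]=1  [2,4,6,7]=4  [3,5,6,7]=4  [4,5,6,7]=6
  size 5 → [0,2,4,6,7]=5  [1,3,5,6,7]=5  [2,4,5,6,7]=10  [3,4,5,6,7]=10
  size 6 → [0,2,4,5,6,7]=15  [1,3,4,5,6,7]=15  [2,3,4,5,6,7]=20
  first=0(b) contributes 35
  first=1(y) contributes 35
|[w]| = 70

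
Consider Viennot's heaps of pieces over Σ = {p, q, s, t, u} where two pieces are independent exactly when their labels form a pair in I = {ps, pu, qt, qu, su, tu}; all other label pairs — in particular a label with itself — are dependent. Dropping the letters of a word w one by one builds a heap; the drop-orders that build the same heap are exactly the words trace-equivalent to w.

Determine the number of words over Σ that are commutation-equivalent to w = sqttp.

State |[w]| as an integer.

3

0(s) covers ∅
1(q) covers 0:s
2(t) covers 0:s
3(t) covers 2:t
4(p) covers 1:q, 3:t
floor of heap: 0:s
completions by unplaced set U, small U first (add the entries for U minus each lowest piece of U):
  |U|=1: {4}:1
  |U|=2: {1,4}:1  {3,4}:1
  |U|=3: {1,3,4}:2  {2,3,4}:1
  start at 0(s): 3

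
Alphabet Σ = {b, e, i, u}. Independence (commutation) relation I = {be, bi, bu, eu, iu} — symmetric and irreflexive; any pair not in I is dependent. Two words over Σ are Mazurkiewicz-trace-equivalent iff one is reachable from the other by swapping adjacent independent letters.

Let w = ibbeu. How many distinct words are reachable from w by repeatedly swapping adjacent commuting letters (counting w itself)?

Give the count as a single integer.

30

drop 0:i onto floor
drop 1:b onto floor
drop 2:b onto {1:b}
drop 3:e onto {0:i}
drop 4:u onto floor
ground layer = {0:i, 1:b, 4:u}
drop-orders for the pieces not yet dropped (sum over which currently-grounded one goes next):
  1 to go: {2} 1  {3} 1  {4} 1
  2 to go: {0,3} 1  {1,2} 1  {2,3} 2  {2,4} 2  {3,4} 2
  3 to go: {0,2,3} 3  {0,3,4} 3  {1,2,3} 3  {1,2,4} 3  {2,3,4} 6
  if 0:i drops first: 12 orders
  if 1:b drops first: 12 orders
  if 4:u drops first: 6 orders
heap linearizations: 30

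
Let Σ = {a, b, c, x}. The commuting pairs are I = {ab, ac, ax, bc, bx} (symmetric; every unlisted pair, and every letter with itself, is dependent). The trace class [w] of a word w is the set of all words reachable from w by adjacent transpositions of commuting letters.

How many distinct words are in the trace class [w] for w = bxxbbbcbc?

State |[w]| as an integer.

0(b) covers ∅
1(x) covers ∅
2(x) covers 1:x
3(b) covers 0:b
4(b) covers 3:b
5(b) covers 4:b
6(c) covers 2:x
7(b) covers 5:b
8(c) covers 6:c
floor of heap: 0:b, 1:x
completions by unplaced set U, small U first (add the entries for U minus each lowest piece of U):
  |U|=1: {7}:1  {8}:1
  |U|=2: {5,7}:1  {6,8}:1  {7,8}:2
  |U|=3: {2,6,8}:1  {4,5,7}:1  {5,7,8}:3  {6,7,8}:3
  |U|=4: {1,2,6,8}:1  {2,6,7,8}:4  {3,4,5,7}:1  {4,5,7,8}:4  {5,6,7,8}:6
  |U|=5: {0,3,4,5,7}:1  {1,2,6,7,8}:5  {2,5,6,7,8}:10  {3,4,5,7,8}:5  {4,5,6,7,8}:10
  |U|=6: {0,3,4,5,7,8}:6  {1,2,5,6,7,8}:15  {2,4,5,6,7,8}:20  {3,4,5,6,7,8}:15
  |U|=7: {0,3,4,5,6,7,8}:21  {1,2,4,5,6,7,8}:35  {2,3,4,5,6,7,8}:35
  start at 0(b): 70
  start at 1(x): 56
sum over floor = 126

126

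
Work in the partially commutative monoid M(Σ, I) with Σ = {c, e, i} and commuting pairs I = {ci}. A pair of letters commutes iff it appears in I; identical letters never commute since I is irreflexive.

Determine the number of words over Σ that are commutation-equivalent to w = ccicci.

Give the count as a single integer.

drop 0:c onto floor
drop 1:c onto {0:c}
drop 2:i onto floor
drop 3:c onto {1:c}
drop 4:c onto {3:c}
drop 5:i onto {2:i}
ground layer = {0:c, 2:i}
drop-orders for the pieces not yet dropped (sum over which currently-grounded one goes next):
  1 to go: {4} 1  {5} 1
  2 to go: {2,5} 1  {3,4} 1  {4,5} 2
  3 to go: {1,3,4} 1  {2,4,5} 3  {3,4,5} 3
  4 to go: {0,1,3,4} 1  {1,3,4,5} 4  {2,3,4,5} 6
  if 0:c drops first: 10 orders
  if 2:i drops first: 5 orders
heap linearizations: 15

15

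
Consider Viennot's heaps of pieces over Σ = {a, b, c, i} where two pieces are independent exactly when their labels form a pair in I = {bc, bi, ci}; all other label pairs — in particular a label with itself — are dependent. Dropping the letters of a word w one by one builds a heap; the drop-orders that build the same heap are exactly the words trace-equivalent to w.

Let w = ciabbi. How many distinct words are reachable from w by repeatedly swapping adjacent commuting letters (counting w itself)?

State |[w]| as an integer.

6

drop 0:c onto floor
drop 1:i onto floor
drop 2:a onto {0:c, 1:i}
drop 3:b onto {2:a}
drop 4:b onto {3:b}
drop 5:i onto {2:a}
ground layer = {0:c, 1:i}
drop-orders for the pieces not yet dropped (sum over which currently-grounded one goes next):
  1 to go: {4} 1  {5} 1
  2 to go: {3,4} 1  {4,5} 2
  3 to go: {3,4,5} 3
  4 to go: {2,3,4,5} 3
  if 0:c drops first: 3 orders
  if 1:i drops first: 3 orders
heap linearizations: 6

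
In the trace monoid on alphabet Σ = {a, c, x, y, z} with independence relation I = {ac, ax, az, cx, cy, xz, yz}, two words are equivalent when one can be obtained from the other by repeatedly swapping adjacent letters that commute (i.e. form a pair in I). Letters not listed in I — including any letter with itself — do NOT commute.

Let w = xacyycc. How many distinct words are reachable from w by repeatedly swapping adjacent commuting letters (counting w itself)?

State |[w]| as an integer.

70

#0=x has no predecessor
#1=a has no predecessor
#2=c has no predecessor
#3=y depends on [0:x, 1:a]
#4=y depends on [3:y]
#5=c depends on [2:c]
#6=c depends on [5:c]
sources: [0:x, 1:a, 2:c]
N(rest) = Σ N(rest − s) over sources s of rest; N(one piece) = 1:
  size 1 → [4]=1  [6]=1
  size 2 → [3,4]=1  [4,6]=2  [5,6]=1
  size 3 → [0,3,4]=1  [1,3,4]=1  [2,5,6]=1  [3,4,6]=3  [4,5,6]=3
  size 4 → [0,1,3,4]=2  [0,3,4,6]=4  [1,3,4,6]=4  [2,4,5,6]=4  [3,4,5,6]=6
  size 5 → [0,1,3,4,6]=10  [0,3,4,5,6]=10  [1,3,4,5,6]=10  [2,3,4,5,6]=10
  first=0(x) contributes 20
  first=1(a) contributes 20
  first=2(c) contributes 30
|[w]| = 70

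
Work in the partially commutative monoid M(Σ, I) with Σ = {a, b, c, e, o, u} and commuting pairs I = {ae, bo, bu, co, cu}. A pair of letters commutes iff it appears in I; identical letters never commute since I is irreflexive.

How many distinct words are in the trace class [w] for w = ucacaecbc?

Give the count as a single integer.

#0=u has no predecessor
#1=c has no predecessor
#2=a depends on [0:u, 1:c]
#3=c depends on [2:a]
#4=a depends on [3:c]
#5=e depends on [3:c]
#6=c depends on [4:a, 5:e]
#7=b depends on [6:c]
#8=c depends on [7:b]
sources: [0:u, 1:c]
N(rest) = Σ N(rest − s) over sources s of rest; N(one piece) = 1:
  size 1 → [8]=1
  size 2 → [7,8]=1
  size 3 → [6,7,8]=1
  size 4 → [4,6,7,8]=1  [5,6,7,8]=1
  size 5 → [4,5,6,7,8]=2
  size 6 → [3,4,5,6,7,8]=2
  size 7 → [2,3,4,5,6,7,8]=2
  first=0(u) contributes 2
  first=1(c) contributes 2
|[w]| = 4

4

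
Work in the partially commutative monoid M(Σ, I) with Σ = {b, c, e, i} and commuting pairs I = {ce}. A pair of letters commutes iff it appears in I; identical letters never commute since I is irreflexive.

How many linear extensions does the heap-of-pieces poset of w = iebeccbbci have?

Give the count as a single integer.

3

piece 0:i — minimal
piece 1:e rests on {0:i}
piece 2:b rests on {1:e}
piece 3:e rests on {2:b}
piece 4:c rests on {2:b}
piece 5:c rests on {4:c}
piece 6:b rests on {3:e, 5:c}
piece 7:b rests on {6:b}
piece 8:c rests on {7:b}
piece 9:i rests on {8:c}
minimal pieces: {0:i}
ways to finish when only these pieces remain (= sum over removing one remaining piece with nothing left below it):
  1 left: {9}→1
  2 left: {8,9}→1
  3 left: {7,8,9}→1
  4 left: {6,7,8,9}→1
  5 left: {3,6,7,8,9}→1  {5,6,7,8,9}→1
  6 left: {3,5,6,7,8,9}→2  {4,5,6,7,8,9}→1
  7 left: {3,4,5,6,7,8,9}→3
  8 left: {2,3,4,5,6,7,8,9}→3
  placing 0:i first → 3 extensions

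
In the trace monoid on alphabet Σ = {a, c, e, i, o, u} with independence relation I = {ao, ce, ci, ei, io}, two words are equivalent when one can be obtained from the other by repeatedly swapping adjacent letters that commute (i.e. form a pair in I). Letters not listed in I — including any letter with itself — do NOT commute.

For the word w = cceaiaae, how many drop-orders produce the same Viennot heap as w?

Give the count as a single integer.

0(c) covers ∅
1(c) covers 0:c
2(e) covers ∅
3(a) covers 1:c, 2:e
4(i) covers 3:a
5(a) covers 4:i
6(a) covers 5:a
7(e) covers 6:a
floor of heap: 0:c, 2:e
completions by unplaced set U, small U first (add the entries for U minus each lowest piece of U):
  |U|=1: {7}:1
  |U|=2: {6,7}:1
  |U|=3: {5,6,7}:1
  |U|=4: {4,5,6,7}:1
  |U|=5: {3,4,5,6,7}:1
  |U|=6: {1,3,4,5,6,7}:1  {2,3,4,5,6,7}:1
  start at 0(c): 2
  start at 2(e): 1
sum over floor = 3

3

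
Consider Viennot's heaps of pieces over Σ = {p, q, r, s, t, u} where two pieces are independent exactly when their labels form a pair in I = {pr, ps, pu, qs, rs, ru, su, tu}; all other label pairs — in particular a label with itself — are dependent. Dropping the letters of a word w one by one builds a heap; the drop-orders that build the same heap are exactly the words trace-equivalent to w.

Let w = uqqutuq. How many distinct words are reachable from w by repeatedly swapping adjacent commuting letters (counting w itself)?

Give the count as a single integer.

drop 0:u onto floor
drop 1:q onto {0:u}
drop 2:q onto {1:q}
drop 3:u onto {2:q}
drop 4:t onto {2:q}
drop 5:u onto {3:u}
drop 6:q onto {4:t, 5:u}
ground layer = {0:u}
drop-orders for the pieces not yet dropped (sum over which currently-grounded one goes next):
  1 to go: {6} 1
  2 to go: {4,6} 1  {5,6} 1
  3 to go: {3,5,6} 1  {4,5,6} 2
  4 to go: {3,4,5,6} 3
  5 to go: {2,3,4,5,6} 3
  if 0:u drops first: 3 orders

3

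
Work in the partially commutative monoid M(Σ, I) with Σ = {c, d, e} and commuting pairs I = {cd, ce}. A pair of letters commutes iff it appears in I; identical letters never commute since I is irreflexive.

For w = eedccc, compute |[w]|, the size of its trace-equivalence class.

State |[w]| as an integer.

20

drop 0:e onto floor
drop 1:e onto {0:e}
drop 2:d onto {1:e}
drop 3:c onto floor
drop 4:c onto {3:c}
drop 5:c onto {4:c}
ground layer = {0:e, 3:c}
drop-orders for the pieces not yet dropped (sum over which currently-grounded one goes next):
  1 to go: {2} 1  {5} 1
  2 to go: {1,2} 1  {2,5} 2  {4,5} 1
  3 to go: {0,1,2} 1  {1,2,5} 3  {2,4,5} 3  {3,4,5} 1
  4 to go: {0,1,2,5} 4  {1,2,4,5} 6  {2,3,4,5} 4
  if 0:e drops first: 10 orders
  if 3:c drops first: 10 orders
heap linearizations: 20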